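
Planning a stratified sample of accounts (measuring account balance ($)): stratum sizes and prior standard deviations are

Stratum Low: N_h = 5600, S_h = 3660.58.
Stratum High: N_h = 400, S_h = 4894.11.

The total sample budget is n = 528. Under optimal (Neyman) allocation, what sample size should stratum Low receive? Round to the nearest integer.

482

Neyman allocation: n_h = n · N_h S_h / Σ N_i S_i, with n = 528.
  stratum Low: N_h·S_h = 5600·3660.58 = 20499248.00
  stratum High: N_h·S_h = 400·4894.11 = 1957644.00
Σ N_h S_h = 22456892.00
n for stratum Low = 528·20499248.00/22456892.00 = 481.972 → 482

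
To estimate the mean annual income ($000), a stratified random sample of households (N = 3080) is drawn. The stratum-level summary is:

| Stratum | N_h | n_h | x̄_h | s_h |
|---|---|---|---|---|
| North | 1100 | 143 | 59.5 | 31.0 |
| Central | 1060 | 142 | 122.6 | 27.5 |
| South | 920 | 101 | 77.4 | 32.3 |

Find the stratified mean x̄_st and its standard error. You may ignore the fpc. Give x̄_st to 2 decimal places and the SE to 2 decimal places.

x̄_st = Σ W_h x̄_h = (1100·59.5 + 1060·122.6 + 920·77.4)/3080 = 86.56299
V̂(x̄_st) = Σ W_h² s_h²/n_h, with W_h = N_h/N and N = 3080:
  stratum North: (1100/3080)²·31.0²/143 = 0.857179
  stratum Central: (1060/3080)²·27.5²/142 = 0.630794
  stratum South: (920/3080)²·32.3²/101 = 0.921633
V̂(x̄_st) = 2.4096
SE(x̄_st) = √2.4096 = 1.55229

x̄_st ≈ 86.56, SE ≈ 1.55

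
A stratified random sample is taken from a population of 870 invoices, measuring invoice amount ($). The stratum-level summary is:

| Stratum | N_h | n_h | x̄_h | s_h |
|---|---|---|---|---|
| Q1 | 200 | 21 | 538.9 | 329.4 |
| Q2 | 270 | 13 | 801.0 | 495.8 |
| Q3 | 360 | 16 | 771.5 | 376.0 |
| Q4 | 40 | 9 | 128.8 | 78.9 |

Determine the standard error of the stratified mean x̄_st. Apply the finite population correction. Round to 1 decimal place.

V̂(x̄_st) = Σ W_h² (1 − n_h/N_h) s_h²/n_h, with W_h = N_h/N and N = 870:
  stratum Q1: (200/870)²·(1 − 21/200)·329.4²/21 = 244.384
  stratum Q2: (270/870)²·(1 − 13/270)·495.8²/13 = 1733.52
  stratum Q3: (360/870)²·(1 − 16/360)·376.0²/16 = 1445.7
  stratum Q4: (40/870)²·(1 − 9/40)·78.9²/9 = 1.13317
V̂(x̄_st) = 3424.73
SE(x̄_st) = √3424.73 = 58.5212

SE(x̄_st) ≈ 58.5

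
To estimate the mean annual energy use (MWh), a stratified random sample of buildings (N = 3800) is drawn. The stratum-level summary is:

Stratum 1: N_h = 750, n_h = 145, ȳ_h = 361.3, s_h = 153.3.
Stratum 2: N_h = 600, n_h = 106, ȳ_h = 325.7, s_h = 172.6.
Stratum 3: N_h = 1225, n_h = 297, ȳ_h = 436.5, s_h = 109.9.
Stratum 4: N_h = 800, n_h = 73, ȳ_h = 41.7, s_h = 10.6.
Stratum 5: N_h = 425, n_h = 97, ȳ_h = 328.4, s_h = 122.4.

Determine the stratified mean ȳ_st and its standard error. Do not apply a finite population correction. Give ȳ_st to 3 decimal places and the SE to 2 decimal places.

ȳ_st ≈ 308.957, SE ≈ 4.42

ȳ_st = Σ W_h ȳ_h = (750·361.3 + 600·325.7 + 1225·436.5 + 800·41.7 + 425·328.4)/3800 = 308.95724
V̂(ȳ_st) = Σ W_h² s_h²/n_h, with W_h = N_h/N and N = 3800:
  stratum 1: (750/3800)²·153.3²/145 = 6.31352
  stratum 2: (600/3800)²·172.6²/106 = 7.00666
  stratum 3: (1225/3800)²·109.9²/297 = 4.22614
  stratum 4: (800/3800)²·10.6²/73 = 0.0682184
  stratum 5: (425/3800)²·122.4²/97 = 1.93198
V̂(ȳ_st) = 19.5465
SE(ȳ_st) = √19.5465 = 4.42114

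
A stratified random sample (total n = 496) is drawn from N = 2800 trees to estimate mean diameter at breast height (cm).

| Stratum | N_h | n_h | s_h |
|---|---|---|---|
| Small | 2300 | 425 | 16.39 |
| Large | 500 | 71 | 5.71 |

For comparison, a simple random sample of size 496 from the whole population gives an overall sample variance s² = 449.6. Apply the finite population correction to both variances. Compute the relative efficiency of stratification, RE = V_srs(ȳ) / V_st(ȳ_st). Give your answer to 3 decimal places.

V̂(ȳ_st) = Σ W_h² (1 − n_h/N_h) s_h²/n_h, with W_h = N_h/N and N = 2800:
  stratum Small: (2300/2800)²·(1 − 425/2300)·16.39²/425 = 0.347682
  stratum Large: (500/2800)²·(1 − 71/500)·5.71²/71 = 0.0125639
V_st = 0.360246
V_srs = (1 − 496/2800)·449.6/496 = 0.74588
Relative efficiency = V_srs / V_st = 0.74588/0.360246 = 2.0705

RE ≈ 2.070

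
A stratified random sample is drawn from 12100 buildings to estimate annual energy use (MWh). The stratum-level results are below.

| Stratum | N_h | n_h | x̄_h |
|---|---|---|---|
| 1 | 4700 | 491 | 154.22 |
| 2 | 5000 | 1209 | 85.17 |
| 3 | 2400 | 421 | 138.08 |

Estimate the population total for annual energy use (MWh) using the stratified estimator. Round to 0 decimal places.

τ̂_st = Σ N_h x̄_h = 4700·154.22 + 5000·85.17 + 2400·138.08 = 1482076

τ̂_st ≈ 1482076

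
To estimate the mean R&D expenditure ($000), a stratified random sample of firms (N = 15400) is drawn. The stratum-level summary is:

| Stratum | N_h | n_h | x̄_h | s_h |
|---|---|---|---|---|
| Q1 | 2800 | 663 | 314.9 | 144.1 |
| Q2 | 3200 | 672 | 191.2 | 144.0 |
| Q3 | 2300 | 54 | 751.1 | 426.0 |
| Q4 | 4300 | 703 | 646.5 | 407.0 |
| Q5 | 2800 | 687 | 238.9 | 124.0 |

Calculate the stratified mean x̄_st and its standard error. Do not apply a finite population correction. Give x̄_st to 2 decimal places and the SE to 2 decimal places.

x̄_st ≈ 433.11, SE ≈ 9.82

x̄_st = Σ W_h x̄_h = (2800·314.9 + 3200·191.2 + 2300·751.1 + 4300·646.5 + 2800·238.9)/15400 = 433.11429
V̂(x̄_st) = Σ W_h² s_h²/n_h, with W_h = N_h/N and N = 15400:
  stratum Q1: (2800/15400)²·144.1²/663 = 1.03535
  stratum Q2: (3200/15400)²·144.0²/672 = 1.33234
  stratum Q3: (2300/15400)²·426.0²/54 = 74.9617
  stratum Q4: (4300/15400)²·407.0²/703 = 18.3708
  stratum Q5: (2800/15400)²·124.0²/687 = 0.73988
V̂(x̄_st) = 96.4402
SE(x̄_st) = √96.4402 = 9.82039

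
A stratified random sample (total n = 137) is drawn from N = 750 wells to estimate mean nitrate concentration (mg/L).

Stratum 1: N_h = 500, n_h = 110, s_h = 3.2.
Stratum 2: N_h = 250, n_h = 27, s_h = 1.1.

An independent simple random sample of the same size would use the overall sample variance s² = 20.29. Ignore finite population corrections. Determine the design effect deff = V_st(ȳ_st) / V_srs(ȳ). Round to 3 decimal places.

V̂(ȳ_st) = Σ W_h² s_h²/n_h, with W_h = N_h/N and N = 750:
  stratum 1: (500/750)²·3.2²/110 = 0.0413737
  stratum 2: (250/750)²·1.1²/27 = 0.00497942
V_st = 0.0463532
V_srs = s²/n = 20.29/137 = 0.148102
deff = V_st / V_srs = 0.0463532/0.148102 = 0.3130

deff ≈ 0.313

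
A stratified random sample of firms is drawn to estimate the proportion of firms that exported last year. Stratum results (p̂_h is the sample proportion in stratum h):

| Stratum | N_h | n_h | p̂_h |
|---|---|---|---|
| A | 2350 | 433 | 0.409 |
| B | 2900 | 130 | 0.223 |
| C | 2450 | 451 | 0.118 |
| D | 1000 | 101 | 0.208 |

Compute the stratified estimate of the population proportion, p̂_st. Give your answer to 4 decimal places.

N = 8700; stratum weights W_h = N_h/N.
p̂_st = Σ W_h p̂_h = (2350·0.409 + 2900·0.223 + 2450·0.118 + 1000·0.208)/8700 = 0.24195

p̂_st ≈ 0.2419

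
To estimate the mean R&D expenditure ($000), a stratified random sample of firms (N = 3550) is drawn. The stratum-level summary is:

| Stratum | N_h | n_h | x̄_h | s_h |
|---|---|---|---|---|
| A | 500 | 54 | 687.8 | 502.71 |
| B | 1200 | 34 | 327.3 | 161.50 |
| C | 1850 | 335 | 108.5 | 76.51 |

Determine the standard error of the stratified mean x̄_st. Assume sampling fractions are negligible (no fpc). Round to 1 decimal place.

V̂(x̄_st) = Σ W_h² s_h²/n_h, with W_h = N_h/N and N = 3550:
  stratum A: (500/3550)²·502.71²/54 = 92.8377
  stratum B: (1200/3550)²·161.50²/34 = 87.654
  stratum C: (1850/3550)²·76.51²/335 = 4.74546
V̂(x̄_st) = 185.237
SE(x̄_st) = √185.237 = 13.6102

SE(x̄_st) ≈ 13.6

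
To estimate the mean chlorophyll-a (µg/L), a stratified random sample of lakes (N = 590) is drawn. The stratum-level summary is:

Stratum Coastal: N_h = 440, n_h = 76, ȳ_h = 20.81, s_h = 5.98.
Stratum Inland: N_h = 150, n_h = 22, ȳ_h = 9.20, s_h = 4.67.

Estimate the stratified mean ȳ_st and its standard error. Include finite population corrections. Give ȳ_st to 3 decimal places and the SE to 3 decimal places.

ȳ_st = Σ W_h ȳ_h = (440·20.81 + 150·9.20)/590 = 17.85831
V̂(ȳ_st) = Σ W_h² (1 − n_h/N_h) s_h²/n_h, with W_h = N_h/N and N = 590:
  stratum Coastal: (440/590)²·(1 − 76/440)·5.98²/76 = 0.21649
  stratum Inland: (150/590)²·(1 − 22/150)·4.67²/22 = 0.0546775
V̂(ȳ_st) = 0.271168
SE(ȳ_st) = √0.271168 = 0.520738

ȳ_st ≈ 17.858, SE ≈ 0.521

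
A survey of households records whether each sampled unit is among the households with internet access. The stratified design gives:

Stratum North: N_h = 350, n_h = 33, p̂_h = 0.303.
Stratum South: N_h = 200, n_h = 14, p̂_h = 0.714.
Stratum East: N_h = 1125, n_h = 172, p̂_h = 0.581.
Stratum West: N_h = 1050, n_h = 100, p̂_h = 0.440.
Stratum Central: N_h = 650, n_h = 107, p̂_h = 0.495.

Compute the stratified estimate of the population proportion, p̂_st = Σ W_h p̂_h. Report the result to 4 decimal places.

N = 3375; stratum weights W_h = N_h/N.
p̂_st = Σ W_h p̂_h = (350·0.303 + 200·0.714 + 1125·0.581 + 1050·0.440 + 650·0.495)/3375 = 0.49962

p̂_st ≈ 0.4996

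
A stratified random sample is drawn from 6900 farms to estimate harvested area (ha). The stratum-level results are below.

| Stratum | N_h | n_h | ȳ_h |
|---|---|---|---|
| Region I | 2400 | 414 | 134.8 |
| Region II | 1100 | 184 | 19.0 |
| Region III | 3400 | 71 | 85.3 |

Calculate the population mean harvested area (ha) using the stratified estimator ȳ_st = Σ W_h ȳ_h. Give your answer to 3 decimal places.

ȳ_st ≈ 91.948

N = Σ N_h = 6900. Stratum weights W_h = N_h/N.
ȳ_st = (2400·134.8 + 1100·19.0 + 3400·85.3) / 6900 = 91.94783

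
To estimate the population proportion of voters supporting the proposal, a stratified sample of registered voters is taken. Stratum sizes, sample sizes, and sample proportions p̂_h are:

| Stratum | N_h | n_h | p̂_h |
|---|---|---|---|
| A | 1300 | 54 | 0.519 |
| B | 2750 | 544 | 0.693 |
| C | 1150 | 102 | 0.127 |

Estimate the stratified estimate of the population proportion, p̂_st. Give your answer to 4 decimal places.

N = 5200; stratum weights W_h = N_h/N.
p̂_st = Σ W_h p̂_h = (1300·0.519 + 2750·0.693 + 1150·0.127)/5200 = 0.52433

p̂_st ≈ 0.5243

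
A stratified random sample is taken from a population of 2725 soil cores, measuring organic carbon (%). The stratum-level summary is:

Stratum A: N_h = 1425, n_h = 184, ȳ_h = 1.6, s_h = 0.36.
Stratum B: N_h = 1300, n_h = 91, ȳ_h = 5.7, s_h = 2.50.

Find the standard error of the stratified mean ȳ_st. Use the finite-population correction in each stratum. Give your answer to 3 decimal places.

V̂(ȳ_st) = Σ W_h² (1 − n_h/N_h) s_h²/n_h, with W_h = N_h/N and N = 2725:
  stratum A: (1425/2725)²·(1 − 184/1425)·0.36²/184 = 0.000167742
  stratum B: (1300/2725)²·(1 − 91/1300)·2.50²/91 = 0.014537
V̂(ȳ_st) = 0.0147048
SE(ȳ_st) = √0.0147048 = 0.121263

SE(ȳ_st) ≈ 0.121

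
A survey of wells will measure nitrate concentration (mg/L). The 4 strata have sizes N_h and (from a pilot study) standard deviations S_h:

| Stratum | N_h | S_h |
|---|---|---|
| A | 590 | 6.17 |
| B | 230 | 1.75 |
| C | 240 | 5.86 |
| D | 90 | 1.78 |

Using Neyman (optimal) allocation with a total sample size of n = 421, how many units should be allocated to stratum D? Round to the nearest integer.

12

Neyman allocation: n_h = n · N_h S_h / Σ N_i S_i, with n = 421.
  stratum A: N_h·S_h = 590·6.17 = 3640.30
  stratum B: N_h·S_h = 230·1.75 = 402.50
  stratum C: N_h·S_h = 240·5.86 = 1406.40
  stratum D: N_h·S_h = 90·1.78 = 160.20
Σ N_h S_h = 5609.40
n for stratum D = 421·160.20/5609.40 = 12.023 → 12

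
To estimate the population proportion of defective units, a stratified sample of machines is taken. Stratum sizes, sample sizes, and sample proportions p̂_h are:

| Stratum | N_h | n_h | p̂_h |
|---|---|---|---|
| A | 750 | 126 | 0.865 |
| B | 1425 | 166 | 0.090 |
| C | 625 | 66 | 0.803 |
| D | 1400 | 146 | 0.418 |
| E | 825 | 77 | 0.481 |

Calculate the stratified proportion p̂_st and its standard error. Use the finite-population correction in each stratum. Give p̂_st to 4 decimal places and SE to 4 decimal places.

p̂_st ≈ 0.4499, SE ≈ 0.0168

N = 5025; stratum weights W_h = N_h/N.
p̂_st = Σ W_h p̂_h = (750·0.865 + 1425·0.090 + 625·0.803 + 1400·0.418 + 825·0.481)/5025 = 0.44993
V̂(p̂_st) = Σ W_h² (1 − n_h/N_h) p̂_h(1−p̂_h)/(n_h−1):
  stratum A: (750/5025)²·(1 − 126/750)·0.865·0.135/125 = 1.73146e-05
  stratum B: (1425/5025)²·(1 − 166/1425)·0.090·0.910/165 = 3.5267e-05
  stratum C: (625/5025)²·(1 − 66/625)·0.803·0.197/65 = 3.36735e-05
  stratum D: (1400/5025)²·(1 − 146/1400)·0.418·0.582/145 = 0.00011665
  stratum E: (825/5025)²·(1 − 77/825)·0.481·0.519/76 = 8.02754e-05
V̂(p̂_st) = 0.00028318; SE = √V̂ = 0.016828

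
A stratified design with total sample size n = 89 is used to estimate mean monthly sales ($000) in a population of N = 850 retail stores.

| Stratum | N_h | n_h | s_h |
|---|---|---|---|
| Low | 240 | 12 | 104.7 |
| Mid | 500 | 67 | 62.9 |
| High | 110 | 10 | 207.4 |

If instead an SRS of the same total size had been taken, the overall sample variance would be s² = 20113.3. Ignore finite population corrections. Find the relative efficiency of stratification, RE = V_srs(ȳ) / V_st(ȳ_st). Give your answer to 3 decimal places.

V̂(ȳ_st) = Σ W_h² s_h²/n_h, with W_h = N_h/N and N = 850:
  stratum Low: (240/850)²·104.7²/12 = 72.8277
  stratum Mid: (500/850)²·62.9²/67 = 20.4328
  stratum High: (110/850)²·207.4²/10 = 72.0386
V_st = 165.299
V_srs = s²/n = 20113.3/89 = 225.992
Relative efficiency = V_srs / V_st = 225.992/165.299 = 1.3672

RE ≈ 1.367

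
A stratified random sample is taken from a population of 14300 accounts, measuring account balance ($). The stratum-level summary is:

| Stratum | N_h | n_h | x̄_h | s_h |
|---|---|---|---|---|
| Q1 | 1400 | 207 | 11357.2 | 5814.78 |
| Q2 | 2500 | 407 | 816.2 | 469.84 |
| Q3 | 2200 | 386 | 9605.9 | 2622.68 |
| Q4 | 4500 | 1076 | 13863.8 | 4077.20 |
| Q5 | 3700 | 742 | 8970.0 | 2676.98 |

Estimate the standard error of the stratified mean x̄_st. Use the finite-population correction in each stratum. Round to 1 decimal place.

SE(x̄_st) ≈ 58.1

V̂(x̄_st) = Σ W_h² (1 − n_h/N_h) s_h²/n_h, with W_h = N_h/N and N = 14300:
  stratum Q1: (1400/14300)²·(1 − 207/1400)·5814.78²/207 = 1334.11
  stratum Q2: (2500/14300)²·(1 − 407/2500)·469.84²/407 = 13.8785
  stratum Q3: (2200/14300)²·(1 − 386/2200)·2622.68²/386 = 347.769
  stratum Q4: (4500/14300)²·(1 − 1076/4500)·4077.20²/1076 = 1164.09
  stratum Q5: (3700/14300)²·(1 − 742/3700)·2676.98²/742 = 516.909
V̂(x̄_st) = 3376.76
SE(x̄_st) = √3376.76 = 58.1099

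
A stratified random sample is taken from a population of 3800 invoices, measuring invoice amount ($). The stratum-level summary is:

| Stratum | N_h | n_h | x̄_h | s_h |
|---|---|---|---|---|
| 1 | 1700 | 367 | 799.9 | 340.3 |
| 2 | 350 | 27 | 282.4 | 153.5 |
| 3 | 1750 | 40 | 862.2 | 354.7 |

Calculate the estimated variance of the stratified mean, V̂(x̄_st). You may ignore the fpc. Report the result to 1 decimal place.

V̂(x̄_st) = Σ W_h² s_h²/n_h, with W_h = N_h/N and N = 3800:
  stratum 1: (1700/3800)²·340.3²/367 = 63.1522
  stratum 2: (350/3800)²·153.5²/27 = 7.40324
  stratum 3: (1750/3800)²·354.7²/40 = 667.07
V̂(x̄_st) = 737.625

V̂(x̄_st) ≈ 737.6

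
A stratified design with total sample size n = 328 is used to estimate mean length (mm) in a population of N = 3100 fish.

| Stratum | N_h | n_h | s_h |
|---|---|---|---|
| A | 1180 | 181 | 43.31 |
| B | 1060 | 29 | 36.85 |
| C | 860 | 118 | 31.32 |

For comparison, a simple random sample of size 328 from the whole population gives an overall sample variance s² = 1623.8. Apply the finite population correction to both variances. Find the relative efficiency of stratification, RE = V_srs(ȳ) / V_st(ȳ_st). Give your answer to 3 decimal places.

RE ≈ 0.619

V̂(ȳ_st) = Σ W_h² (1 − n_h/N_h) s_h²/n_h, with W_h = N_h/N and N = 3100:
  stratum A: (1180/3100)²·(1 − 181/1180)·43.31²/181 = 1.27122
  stratum B: (1060/3100)²·(1 − 29/1060)·36.85²/29 = 5.32498
  stratum C: (860/3100)²·(1 − 118/860)·31.32²/118 = 0.552002
V_st = 7.14821
V_srs = (1 − 328/3100)·1623.8/328 = 4.4268
Relative efficiency = V_srs / V_st = 4.4268/7.14821 = 0.6193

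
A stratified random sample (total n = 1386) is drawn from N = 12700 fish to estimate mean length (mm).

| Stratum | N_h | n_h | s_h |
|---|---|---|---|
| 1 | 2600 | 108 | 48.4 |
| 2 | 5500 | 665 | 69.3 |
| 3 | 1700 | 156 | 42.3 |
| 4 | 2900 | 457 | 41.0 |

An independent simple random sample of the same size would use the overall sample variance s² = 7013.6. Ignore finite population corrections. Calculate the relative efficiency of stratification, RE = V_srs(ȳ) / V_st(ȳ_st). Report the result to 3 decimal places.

RE ≈ 1.902

V̂(ȳ_st) = Σ W_h² s_h²/n_h, with W_h = N_h/N and N = 12700:
  stratum 1: (2600/12700)²·48.4²/108 = 0.909089
  stratum 2: (5500/12700)²·69.3²/665 = 1.35445
  stratum 3: (1700/12700)²·42.3²/156 = 0.205516
  stratum 4: (2900/12700)²·41.0²/457 = 0.191796
V_st = 2.66085
V_srs = s²/n = 7013.6/1386 = 5.06032
Relative efficiency = V_srs / V_st = 5.06032/2.66085 = 1.9018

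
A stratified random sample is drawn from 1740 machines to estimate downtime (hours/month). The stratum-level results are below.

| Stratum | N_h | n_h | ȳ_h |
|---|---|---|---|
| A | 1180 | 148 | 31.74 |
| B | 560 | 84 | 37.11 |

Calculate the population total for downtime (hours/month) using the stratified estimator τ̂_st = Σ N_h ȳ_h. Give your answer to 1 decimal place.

τ̂_st = Σ N_h ȳ_h = 1180·31.74 + 560·37.11 = 58234.8

τ̂_st ≈ 58234.8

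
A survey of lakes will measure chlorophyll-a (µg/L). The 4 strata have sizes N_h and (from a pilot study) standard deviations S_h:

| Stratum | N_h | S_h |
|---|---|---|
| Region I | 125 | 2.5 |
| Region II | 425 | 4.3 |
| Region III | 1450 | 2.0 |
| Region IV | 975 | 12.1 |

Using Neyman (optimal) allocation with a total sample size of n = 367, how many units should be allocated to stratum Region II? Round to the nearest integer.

40

Neyman allocation: n_h = n · N_h S_h / Σ N_i S_i, with n = 367.
  stratum Region I: N_h·S_h = 125·2.5 = 312.50
  stratum Region II: N_h·S_h = 425·4.3 = 1827.50
  stratum Region III: N_h·S_h = 1450·2.0 = 2900.00
  stratum Region IV: N_h·S_h = 975·12.1 = 11797.50
Σ N_h S_h = 16837.50
n for stratum Region II = 367·1827.50/16837.50 = 39.833 → 40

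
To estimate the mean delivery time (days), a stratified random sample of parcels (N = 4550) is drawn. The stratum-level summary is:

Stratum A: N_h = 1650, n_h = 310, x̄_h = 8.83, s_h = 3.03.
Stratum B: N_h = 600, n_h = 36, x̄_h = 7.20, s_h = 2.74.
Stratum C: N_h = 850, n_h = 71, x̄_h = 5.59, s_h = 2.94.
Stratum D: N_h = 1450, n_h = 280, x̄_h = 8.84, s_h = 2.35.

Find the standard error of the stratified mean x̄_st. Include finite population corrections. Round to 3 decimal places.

SE(x̄_st) ≈ 0.110

V̂(x̄_st) = Σ W_h² (1 − n_h/N_h) s_h²/n_h, with W_h = N_h/N and N = 4550:
  stratum A: (1650/4550)²·(1 − 310/1650)·3.03²/310 = 0.00316293
  stratum B: (600/4550)²·(1 − 36/600)·2.74²/36 = 0.00340884
  stratum C: (850/4550)²·(1 − 71/850)·2.94²/71 = 0.00389377
  stratum D: (1450/4550)²·(1 − 280/1450)·2.35²/280 = 0.00161625
V̂(x̄_st) = 0.0120818
SE(x̄_st) = √0.0120818 = 0.109917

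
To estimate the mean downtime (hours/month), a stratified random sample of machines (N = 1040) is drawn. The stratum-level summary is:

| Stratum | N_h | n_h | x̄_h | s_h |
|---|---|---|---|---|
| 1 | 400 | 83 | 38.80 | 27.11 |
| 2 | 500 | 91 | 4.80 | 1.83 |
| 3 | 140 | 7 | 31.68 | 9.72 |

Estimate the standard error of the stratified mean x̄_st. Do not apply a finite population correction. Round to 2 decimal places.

SE(x̄_st) ≈ 1.25

V̂(x̄_st) = Σ W_h² s_h²/n_h, with W_h = N_h/N and N = 1040:
  stratum 1: (400/1040)²·27.11²/83 = 1.30989
  stratum 2: (500/1040)²·1.83²/91 = 0.00850617
  stratum 3: (140/1040)²·9.72²/7 = 0.244582
V̂(x̄_st) = 1.56298
SE(x̄_st) = √1.56298 = 1.25019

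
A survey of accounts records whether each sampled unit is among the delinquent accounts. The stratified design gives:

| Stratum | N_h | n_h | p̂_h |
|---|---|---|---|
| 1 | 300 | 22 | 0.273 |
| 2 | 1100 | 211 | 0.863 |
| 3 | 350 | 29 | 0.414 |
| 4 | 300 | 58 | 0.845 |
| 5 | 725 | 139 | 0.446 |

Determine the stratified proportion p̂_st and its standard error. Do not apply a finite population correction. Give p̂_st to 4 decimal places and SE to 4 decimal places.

p̂_st ≈ 0.6317, SE ≈ 0.0220

N = 2775; stratum weights W_h = N_h/N.
p̂_st = Σ W_h p̂_h = (300·0.273 + 1100·0.863 + 350·0.414 + 300·0.845 + 725·0.446)/2775 = 0.63169
V̂(p̂_st) = Σ W_h² p̂_h(1−p̂_h)/(n_h−1):
  stratum 1: (300/2775)²·0.273·0.727/21 = 0.000110457
  stratum 2: (1100/2775)²·0.863·0.137/210 = 8.8465e-05
  stratum 3: (350/2775)²·0.414·0.586/28 = 0.000137832
  stratum 4: (300/2775)²·0.845·0.155/57 = 2.68553e-05
  stratum 5: (725/2775)²·0.446·0.554/138 = 0.000122212
V̂(p̂_st) = 0.000485822; SE = √V̂ = 0.0220414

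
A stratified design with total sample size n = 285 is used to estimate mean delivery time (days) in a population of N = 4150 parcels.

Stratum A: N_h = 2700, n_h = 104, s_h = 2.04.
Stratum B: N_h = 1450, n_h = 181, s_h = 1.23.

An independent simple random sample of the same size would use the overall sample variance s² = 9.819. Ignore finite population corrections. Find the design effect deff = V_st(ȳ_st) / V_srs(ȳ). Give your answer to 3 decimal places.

V̂(ȳ_st) = Σ W_h² s_h²/n_h, with W_h = N_h/N and N = 4150:
  stratum A: (2700/4150)²·2.04²/104 = 0.0169379
  stratum B: (1450/4150)²·1.23²/181 = 0.0010204
V_st = 0.0179583
V_srs = s²/n = 9.819/285 = 0.0344526
deff = V_st / V_srs = 0.0179583/0.0344526 = 0.5212

deff ≈ 0.521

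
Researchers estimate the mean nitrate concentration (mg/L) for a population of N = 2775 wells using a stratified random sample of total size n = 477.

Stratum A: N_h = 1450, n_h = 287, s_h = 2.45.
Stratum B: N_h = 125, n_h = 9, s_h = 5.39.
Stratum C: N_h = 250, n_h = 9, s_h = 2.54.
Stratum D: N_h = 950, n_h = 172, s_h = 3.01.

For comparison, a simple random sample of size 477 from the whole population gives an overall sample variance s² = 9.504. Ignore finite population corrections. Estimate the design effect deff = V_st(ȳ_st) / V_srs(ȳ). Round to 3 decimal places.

deff ≈ 1.217

V̂(ȳ_st) = Σ W_h² s_h²/n_h, with W_h = N_h/N and N = 2775:
  stratum A: (1450/2775)²·2.45²/287 = 0.00571032
  stratum B: (125/2775)²·5.39²/9 = 0.00654982
  stratum C: (250/2775)²·2.54²/9 = 0.00581807
  stratum D: (950/2775)²·3.01²/172 = 0.00617342
V_st = 0.0242516
V_srs = s²/n = 9.504/477 = 0.0199245
deff = V_st / V_srs = 0.0242516/0.0199245 = 1.2172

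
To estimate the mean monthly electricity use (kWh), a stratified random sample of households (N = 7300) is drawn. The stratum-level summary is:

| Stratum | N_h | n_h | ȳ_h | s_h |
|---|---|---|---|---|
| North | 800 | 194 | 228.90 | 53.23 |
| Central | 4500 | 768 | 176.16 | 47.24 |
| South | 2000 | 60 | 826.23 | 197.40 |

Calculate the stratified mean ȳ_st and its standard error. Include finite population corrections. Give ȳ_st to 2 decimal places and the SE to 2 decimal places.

ȳ_st = Σ W_h ȳ_h = (800·228.90 + 4500·176.16 + 2000·826.23)/7300 = 360.04110
V̂(ȳ_st) = Σ W_h² (1 − n_h/N_h) s_h²/n_h, with W_h = N_h/N and N = 7300:
  stratum North: (800/7300)²·(1 − 194/800)·53.23²/194 = 0.13287
  stratum Central: (4500/7300)²·(1 − 768/4500)·47.24²/768 = 0.915729
  stratum South: (2000/7300)²·(1 − 60/2000)·197.40²/60 = 47.2856
V̂(ȳ_st) = 48.3342
SE(ȳ_st) = √48.3342 = 6.95228

ȳ_st ≈ 360.04, SE ≈ 6.95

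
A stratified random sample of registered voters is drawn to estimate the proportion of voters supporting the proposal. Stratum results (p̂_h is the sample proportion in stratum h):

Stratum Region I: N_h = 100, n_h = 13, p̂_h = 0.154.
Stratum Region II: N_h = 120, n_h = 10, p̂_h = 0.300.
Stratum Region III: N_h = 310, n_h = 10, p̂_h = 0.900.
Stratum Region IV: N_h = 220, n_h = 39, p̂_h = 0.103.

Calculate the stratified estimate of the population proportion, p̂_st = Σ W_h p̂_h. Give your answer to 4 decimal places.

N = 750; stratum weights W_h = N_h/N.
p̂_st = Σ W_h p̂_h = (100·0.154 + 120·0.300 + 310·0.900 + 220·0.103)/750 = 0.47075

p̂_st ≈ 0.4707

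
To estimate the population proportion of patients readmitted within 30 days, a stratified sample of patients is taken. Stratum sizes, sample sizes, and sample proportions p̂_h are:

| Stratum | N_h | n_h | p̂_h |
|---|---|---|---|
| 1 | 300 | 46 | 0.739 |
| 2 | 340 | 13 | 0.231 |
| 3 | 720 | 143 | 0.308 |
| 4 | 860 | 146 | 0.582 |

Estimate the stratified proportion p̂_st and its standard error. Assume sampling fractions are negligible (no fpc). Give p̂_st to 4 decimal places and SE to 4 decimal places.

N = 2220; stratum weights W_h = N_h/N.
p̂_st = Σ W_h p̂_h = (300·0.739 + 340·0.231 + 720·0.308 + 860·0.582)/2220 = 0.46059
V̂(p̂_st) = Σ W_h² p̂_h(1−p̂_h)/(n_h−1):
  stratum 1: (300/2220)²·0.739·0.261/45 = 7.82725e-05
  stratum 2: (340/2220)²·0.231·0.769/12 = 0.000347223
  stratum 3: (720/2220)²·0.308·0.692/142 = 0.00015788
  stratum 4: (860/2220)²·0.582·0.418/145 = 0.000251781
V̂(p̂_st) = 0.000835157; SE = √V̂ = 0.0288991

p̂_st ≈ 0.4606, SE ≈ 0.0289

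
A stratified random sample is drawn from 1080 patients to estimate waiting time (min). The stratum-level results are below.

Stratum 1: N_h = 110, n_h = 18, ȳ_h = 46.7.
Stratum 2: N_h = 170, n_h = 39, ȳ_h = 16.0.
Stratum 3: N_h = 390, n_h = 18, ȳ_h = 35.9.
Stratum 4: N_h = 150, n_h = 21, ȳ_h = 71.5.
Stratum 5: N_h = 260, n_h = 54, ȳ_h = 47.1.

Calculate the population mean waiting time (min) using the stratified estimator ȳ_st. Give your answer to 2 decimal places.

N = Σ N_h = 1080. Stratum weights W_h = N_h/N.
ȳ_st = (110·46.7 + 170·16.0 + 390·35.9 + 150·71.5 + 260·47.1) / 1080 = 41.5083

ȳ_st ≈ 41.51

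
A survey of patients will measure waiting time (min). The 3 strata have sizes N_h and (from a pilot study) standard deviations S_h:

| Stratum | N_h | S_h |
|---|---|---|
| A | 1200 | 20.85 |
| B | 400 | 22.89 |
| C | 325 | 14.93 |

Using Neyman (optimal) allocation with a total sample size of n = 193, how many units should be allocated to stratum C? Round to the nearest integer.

24

Neyman allocation: n_h = n · N_h S_h / Σ N_i S_i, with n = 193.
  stratum A: N_h·S_h = 1200·20.85 = 25020.00
  stratum B: N_h·S_h = 400·22.89 = 9156.00
  stratum C: N_h·S_h = 325·14.93 = 4852.25
Σ N_h S_h = 39028.25
n for stratum C = 193·4852.25/39028.25 = 23.995 → 24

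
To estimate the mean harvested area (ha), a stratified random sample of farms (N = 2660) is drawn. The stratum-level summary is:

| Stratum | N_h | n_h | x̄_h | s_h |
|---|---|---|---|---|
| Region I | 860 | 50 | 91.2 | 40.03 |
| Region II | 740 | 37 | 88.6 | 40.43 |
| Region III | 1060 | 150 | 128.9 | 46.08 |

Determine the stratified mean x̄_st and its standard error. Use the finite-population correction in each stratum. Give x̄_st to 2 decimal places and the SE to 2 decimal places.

x̄_st ≈ 105.50, SE ≈ 2.89

x̄_st = Σ W_h x̄_h = (860·91.2 + 740·88.6 + 1060·128.9)/2660 = 105.50000
V̂(x̄_st) = Σ W_h² (1 − n_h/N_h) s_h²/n_h, with W_h = N_h/N and N = 2660:
  stratum Region I: (860/2660)²·(1 − 50/860)·40.03²/50 = 3.15516
  stratum Region II: (740/2660)²·(1 − 37/740)·40.43²/37 = 3.2481
  stratum Region III: (1060/2660)²·(1 − 150/1060)·46.08²/150 = 1.92982
V̂(x̄_st) = 8.33308
SE(x̄_st) = √8.33308 = 2.88671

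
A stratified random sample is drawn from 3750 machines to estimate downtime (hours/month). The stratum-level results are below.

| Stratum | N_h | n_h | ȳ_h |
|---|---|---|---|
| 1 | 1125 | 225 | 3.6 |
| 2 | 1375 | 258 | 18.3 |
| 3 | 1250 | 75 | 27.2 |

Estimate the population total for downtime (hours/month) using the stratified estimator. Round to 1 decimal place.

τ̂_st = Σ N_h ȳ_h = 1125·3.6 + 1375·18.3 + 1250·27.2 = 63212.5

τ̂_st ≈ 63212.5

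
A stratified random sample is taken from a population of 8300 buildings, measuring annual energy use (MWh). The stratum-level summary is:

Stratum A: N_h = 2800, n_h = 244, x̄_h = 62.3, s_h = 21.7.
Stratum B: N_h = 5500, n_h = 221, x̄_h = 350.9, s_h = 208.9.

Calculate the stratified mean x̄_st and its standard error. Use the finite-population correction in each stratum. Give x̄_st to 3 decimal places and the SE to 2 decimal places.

x̄_st = Σ W_h x̄_h = (2800·62.3 + 5500·350.9)/8300 = 253.54096
V̂(x̄_st) = Σ W_h² (1 − n_h/N_h) s_h²/n_h, with W_h = N_h/N and N = 8300:
  stratum A: (2800/8300)²·(1 − 244/2800)·21.7²/244 = 0.20049
  stratum B: (5500/8300)²·(1 − 221/5500)·208.9²/221 = 83.2229
V̂(x̄_st) = 83.4234
SE(x̄_st) = √83.4234 = 9.13364

x̄_st ≈ 253.541, SE ≈ 9.13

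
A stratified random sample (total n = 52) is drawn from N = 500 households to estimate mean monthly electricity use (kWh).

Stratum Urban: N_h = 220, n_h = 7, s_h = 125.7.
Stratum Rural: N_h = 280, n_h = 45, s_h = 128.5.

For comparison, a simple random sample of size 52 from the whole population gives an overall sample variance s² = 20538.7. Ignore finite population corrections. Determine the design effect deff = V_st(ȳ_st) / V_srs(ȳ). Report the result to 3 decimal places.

deff ≈ 1.398

V̂(ȳ_st) = Σ W_h² s_h²/n_h, with W_h = N_h/N and N = 500:
  stratum Urban: (220/500)²·125.7²/7 = 436.996
  stratum Rural: (280/500)²·128.5²/45 = 115.072
V_st = 552.068
V_srs = s²/n = 20538.7/52 = 394.975
deff = V_st / V_srs = 552.068/394.975 = 1.3977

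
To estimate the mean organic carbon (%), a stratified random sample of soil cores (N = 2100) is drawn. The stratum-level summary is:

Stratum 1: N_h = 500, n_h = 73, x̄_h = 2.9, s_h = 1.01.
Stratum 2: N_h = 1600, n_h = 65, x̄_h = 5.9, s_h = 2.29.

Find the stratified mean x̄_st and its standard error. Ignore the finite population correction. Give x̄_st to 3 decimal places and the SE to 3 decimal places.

x̄_st ≈ 5.186, SE ≈ 0.218

x̄_st = Σ W_h x̄_h = (500·2.9 + 1600·5.9)/2100 = 5.18571
V̂(x̄_st) = Σ W_h² s_h²/n_h, with W_h = N_h/N and N = 2100:
  stratum 1: (500/2100)²·1.01²/73 = 0.000792175
  stratum 2: (1600/2100)²·2.29²/65 = 0.0468338
V̂(x̄_st) = 0.0476259
SE(x̄_st) = √0.0476259 = 0.218234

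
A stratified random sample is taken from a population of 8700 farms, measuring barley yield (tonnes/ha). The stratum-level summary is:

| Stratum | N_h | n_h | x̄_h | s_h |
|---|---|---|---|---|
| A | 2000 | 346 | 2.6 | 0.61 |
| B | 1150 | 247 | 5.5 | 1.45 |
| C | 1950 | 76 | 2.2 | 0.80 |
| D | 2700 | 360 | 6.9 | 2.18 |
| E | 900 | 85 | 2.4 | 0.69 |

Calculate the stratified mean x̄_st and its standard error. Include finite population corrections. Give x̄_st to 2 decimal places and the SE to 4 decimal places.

x̄_st = Σ W_h x̄_h = (2000·2.6 + 1150·5.5 + 1950·2.2 + 2700·6.9 + 900·2.4)/8700 = 4.20747
V̂(x̄_st) = Σ W_h² (1 − n_h/N_h) s_h²/n_h, with W_h = N_h/N and N = 8700:
  stratum A: (2000/8700)²·(1 − 346/2000)·0.61²/346 = 4.70014e-05
  stratum B: (1150/8700)²·(1 − 247/1150)·1.45²/247 = 0.000116785
  stratum C: (1950/8700)²·(1 − 76/1950)·0.80²/76 = 0.000406567
  stratum D: (2700/8700)²·(1 − 360/2700)·2.18²/360 = 0.00110192
  stratum E: (900/8700)²·(1 − 85/900)·0.69²/85 = 5.42801e-05
V̂(x̄_st) = 0.00172656
SE(x̄_st) = √0.00172656 = 0.0415519

x̄_st ≈ 4.21, SE ≈ 0.0416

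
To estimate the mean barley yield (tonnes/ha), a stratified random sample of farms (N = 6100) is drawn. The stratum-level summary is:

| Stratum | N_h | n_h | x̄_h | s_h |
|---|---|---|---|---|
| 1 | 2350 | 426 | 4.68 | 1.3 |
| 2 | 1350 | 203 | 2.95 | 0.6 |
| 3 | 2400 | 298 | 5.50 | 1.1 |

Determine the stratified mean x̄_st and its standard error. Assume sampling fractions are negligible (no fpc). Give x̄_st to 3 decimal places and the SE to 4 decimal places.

x̄_st = Σ W_h x̄_h = (2350·4.68 + 1350·2.95 + 2400·5.50)/6100 = 4.61975
V̂(x̄_st) = Σ W_h² s_h²/n_h, with W_h = N_h/N and N = 6100:
  stratum 1: (2350/6100)²·1.3²/426 = 0.00058878
  stratum 2: (1350/6100)²·0.6²/203 = 8.68589e-05
  stratum 3: (2400/6100)²·1.1²/298 = 0.000628539
V̂(x̄_st) = 0.00130418
SE(x̄_st) = √0.00130418 = 0.0361134

x̄_st ≈ 4.620, SE ≈ 0.0361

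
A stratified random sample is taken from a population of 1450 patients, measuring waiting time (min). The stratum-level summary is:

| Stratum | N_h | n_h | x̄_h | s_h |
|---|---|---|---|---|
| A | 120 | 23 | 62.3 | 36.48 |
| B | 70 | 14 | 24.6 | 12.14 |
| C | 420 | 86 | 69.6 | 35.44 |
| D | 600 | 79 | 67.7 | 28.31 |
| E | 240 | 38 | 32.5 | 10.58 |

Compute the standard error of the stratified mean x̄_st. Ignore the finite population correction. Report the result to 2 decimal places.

V̂(x̄_st) = Σ W_h² s_h²/n_h, with W_h = N_h/N and N = 1450:
  stratum A: (120/1450)²·36.48²/23 = 0.396286
  stratum B: (70/1450)²·12.14²/14 = 0.0245341
  stratum C: (420/1450)²·35.44²/86 = 1.22533
  stratum D: (600/1450)²·28.31²/79 = 1.73708
  stratum E: (240/1450)²·10.58²/38 = 0.0807001
V̂(x̄_st) = 3.46392
SE(x̄_st) = √3.46392 = 1.86116

SE(x̄_st) ≈ 1.86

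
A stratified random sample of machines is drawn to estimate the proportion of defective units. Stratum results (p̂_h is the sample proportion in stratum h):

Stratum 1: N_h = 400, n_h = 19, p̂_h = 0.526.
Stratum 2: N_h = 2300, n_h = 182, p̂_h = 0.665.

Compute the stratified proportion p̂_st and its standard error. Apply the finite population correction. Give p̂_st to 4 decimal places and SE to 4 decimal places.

p̂_st ≈ 0.6444, SE ≈ 0.0333

N = 2700; stratum weights W_h = N_h/N.
p̂_st = Σ W_h p̂_h = (400·0.526 + 2300·0.665)/2700 = 0.64441
V̂(p̂_st) = Σ W_h² (1 − n_h/N_h) p̂_h(1−p̂_h)/(n_h−1):
  stratum 1: (400/2700)²·(1 − 19/400)·0.526·0.474/18 = 0.000289567
  stratum 2: (2300/2700)²·(1 − 182/2300)·0.665·0.335/181 = 0.000822459
V̂(p̂_st) = 0.00111203; SE = √V̂ = 0.0333471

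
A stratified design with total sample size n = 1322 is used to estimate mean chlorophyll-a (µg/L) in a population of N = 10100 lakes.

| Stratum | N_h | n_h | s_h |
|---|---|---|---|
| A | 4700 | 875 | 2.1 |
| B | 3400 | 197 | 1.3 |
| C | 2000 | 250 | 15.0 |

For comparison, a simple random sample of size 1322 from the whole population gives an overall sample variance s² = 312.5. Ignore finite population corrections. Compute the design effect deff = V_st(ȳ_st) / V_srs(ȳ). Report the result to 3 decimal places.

deff ≈ 0.158

V̂(ȳ_st) = Σ W_h² s_h²/n_h, with W_h = N_h/N and N = 10100:
  stratum A: (4700/10100)²·2.1²/875 = 0.0010914
  stratum B: (3400/10100)²·1.3²/197 = 0.000972155
  stratum C: (2000/10100)²·15.0²/250 = 0.0352907
V_st = 0.0373542
V_srs = s²/n = 312.5/1322 = 0.236384
deff = V_st / V_srs = 0.0373542/0.236384 = 0.1580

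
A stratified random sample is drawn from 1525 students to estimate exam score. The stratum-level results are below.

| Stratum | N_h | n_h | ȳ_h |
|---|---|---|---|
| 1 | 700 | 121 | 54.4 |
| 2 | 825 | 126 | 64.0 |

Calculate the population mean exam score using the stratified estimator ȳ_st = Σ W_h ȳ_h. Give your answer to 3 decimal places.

ȳ_st ≈ 59.593

N = Σ N_h = 1525. Stratum weights W_h = N_h/N.
ȳ_st = (700·54.4 + 825·64.0) / 1525 = 59.59344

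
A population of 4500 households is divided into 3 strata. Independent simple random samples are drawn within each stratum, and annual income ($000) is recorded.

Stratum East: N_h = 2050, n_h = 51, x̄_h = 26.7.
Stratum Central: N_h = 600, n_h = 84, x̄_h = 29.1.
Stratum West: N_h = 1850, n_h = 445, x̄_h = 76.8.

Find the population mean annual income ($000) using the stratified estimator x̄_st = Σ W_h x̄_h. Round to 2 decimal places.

x̄_st ≈ 47.62

N = Σ N_h = 4500. Stratum weights W_h = N_h/N.
x̄_st = (2050·26.7 + 600·29.1 + 1850·76.8) / 4500 = 47.6167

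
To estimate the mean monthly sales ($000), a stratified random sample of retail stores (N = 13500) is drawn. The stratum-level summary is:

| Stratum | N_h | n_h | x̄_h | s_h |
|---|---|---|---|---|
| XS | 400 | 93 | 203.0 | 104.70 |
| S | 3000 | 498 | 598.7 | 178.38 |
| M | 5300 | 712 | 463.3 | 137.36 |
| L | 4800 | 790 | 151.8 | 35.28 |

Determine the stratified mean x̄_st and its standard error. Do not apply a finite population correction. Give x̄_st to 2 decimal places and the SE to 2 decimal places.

x̄_st = Σ W_h x̄_h = (400·203.0 + 3000·598.7 + 5300·463.3 + 4800·151.8)/13500 = 374.92074
V̂(x̄_st) = Σ W_h² s_h²/n_h, with W_h = N_h/N and N = 13500:
  stratum XS: (400/13500)²·104.70²/93 = 0.103482
  stratum S: (3000/13500)²·178.38²/498 = 3.15528
  stratum M: (5300/13500)²·137.36²/712 = 4.08437
  stratum L: (4800/13500)²·35.28²/790 = 0.19918
V̂(x̄_st) = 7.54231
SE(x̄_st) = √7.54231 = 2.74633

x̄_st ≈ 374.92, SE ≈ 2.75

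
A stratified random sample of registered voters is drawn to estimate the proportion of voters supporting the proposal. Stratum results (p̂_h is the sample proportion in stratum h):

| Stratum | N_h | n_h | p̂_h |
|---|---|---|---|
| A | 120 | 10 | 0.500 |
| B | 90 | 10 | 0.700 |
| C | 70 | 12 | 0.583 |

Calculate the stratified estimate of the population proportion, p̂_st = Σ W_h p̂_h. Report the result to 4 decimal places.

p̂_st ≈ 0.5850

N = 280; stratum weights W_h = N_h/N.
p̂_st = Σ W_h p̂_h = (120·0.500 + 90·0.700 + 70·0.583)/280 = 0.58504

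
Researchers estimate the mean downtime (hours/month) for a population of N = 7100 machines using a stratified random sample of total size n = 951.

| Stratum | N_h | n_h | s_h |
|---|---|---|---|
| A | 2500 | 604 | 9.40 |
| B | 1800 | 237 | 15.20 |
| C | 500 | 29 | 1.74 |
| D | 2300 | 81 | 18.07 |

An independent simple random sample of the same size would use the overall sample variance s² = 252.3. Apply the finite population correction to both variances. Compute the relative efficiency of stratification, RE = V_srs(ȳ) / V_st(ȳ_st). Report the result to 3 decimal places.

V̂(ȳ_st) = Σ W_h² (1 − n_h/N_h) s_h²/n_h, with W_h = N_h/N and N = 7100:
  stratum A: (2500/7100)²·(1 − 604/2500)·9.40²/604 = 0.0137556
  stratum B: (1800/7100)²·(1 − 237/1800)·15.20²/237 = 0.0544069
  stratum C: (500/7100)²·(1 − 29/500)·1.74²/29 = 0.000487725
  stratum D: (2300/7100)²·(1 − 81/2300)·18.07²/81 = 0.408131
V_st = 0.476781
V_srs = (1 − 951/7100)·252.3/951 = 0.229764
Relative efficiency = V_srs / V_st = 0.229764/0.476781 = 0.4819

RE ≈ 0.482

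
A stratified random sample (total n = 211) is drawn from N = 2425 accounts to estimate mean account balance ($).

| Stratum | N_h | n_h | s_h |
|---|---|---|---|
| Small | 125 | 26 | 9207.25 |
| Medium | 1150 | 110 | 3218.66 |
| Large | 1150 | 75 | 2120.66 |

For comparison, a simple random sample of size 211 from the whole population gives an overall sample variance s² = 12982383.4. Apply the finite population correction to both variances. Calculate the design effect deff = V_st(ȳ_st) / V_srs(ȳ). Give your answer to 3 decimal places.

deff ≈ 0.688

V̂(ȳ_st) = Σ W_h² (1 − n_h/N_h) s_h²/n_h, with W_h = N_h/N and N = 2425:
  stratum Small: (125/2425)²·(1 − 26/125)·9207.25²/26 = 6861.33
  stratum Medium: (1150/2425)²·(1 − 110/1150)·3218.66²/110 = 19154.3
  stratum Large: (1150/2425)²·(1 − 75/1150)·2120.66²/75 = 12605.6
V_st = 38621.2
V_srs = (1 − 211/2425)·12982383.4/211 = 56174.3
deff = V_st / V_srs = 38621.2/56174.3 = 0.6875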